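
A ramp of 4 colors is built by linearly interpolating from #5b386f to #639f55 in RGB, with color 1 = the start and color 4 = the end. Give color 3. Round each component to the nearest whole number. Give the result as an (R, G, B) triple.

With 4 swatches and endpoints inclusive, swatch 3 sits at t = (3 − 1)/(4 − 1) = 2/3 ≈ 0.6667.
#5b386f → (91, 56, 111); #639f55 → (99, 159, 85).
R = 91 + 0.6667 × (99 − 91) = 96.334 → 96
G = 56 + 0.6667 × (159 − 56) = 124.67 → 125
B = 111 + 0.6667 × (85 − 111) = 93.666 → 94

(96, 125, 94)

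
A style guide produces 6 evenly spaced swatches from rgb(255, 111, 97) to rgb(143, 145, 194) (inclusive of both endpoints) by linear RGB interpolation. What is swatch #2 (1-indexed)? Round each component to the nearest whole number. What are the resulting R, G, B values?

(233, 118, 116)

With 6 swatches and endpoints inclusive, swatch 2 sits at t = (2 − 1)/(6 − 1) = 1/5 ≈ 0.2.
R = 255 + 0.2 × (143 − 255) = 232.6 → 233
G = 111 + 0.2 × (145 − 111) = 117.8 → 118
B = 97 + 0.2 × (194 − 97) = 116.4 → 116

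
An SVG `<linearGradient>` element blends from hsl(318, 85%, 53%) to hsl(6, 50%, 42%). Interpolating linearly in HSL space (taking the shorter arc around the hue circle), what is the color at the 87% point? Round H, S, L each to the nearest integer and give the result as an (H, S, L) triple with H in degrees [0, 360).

Hue: 6 − 318 = -312°, but |-312| > 180 so the shorter arc goes the other way: Δh = -312 + 360 = 48°.
H = 318 + 0.87 × (48) = 359.76 → 360 → 360 mod 360 = 0°
S = 85 + 0.87 × (50 − 85) = 54.55 → 55%
L = 53 + 0.87 × (42 − 53) = 43.43 → 43%

(0, 55, 43)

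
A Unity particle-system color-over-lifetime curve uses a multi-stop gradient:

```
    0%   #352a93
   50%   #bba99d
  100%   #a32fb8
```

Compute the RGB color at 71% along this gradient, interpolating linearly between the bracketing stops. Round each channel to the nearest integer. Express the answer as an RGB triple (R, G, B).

71% lies between the 50% and 100% stops, so the local fraction is t = (71 − 50)/(100 − 50) = 21/50 ≈ 0.42.
#bba99d → (187, 169, 157); #a32fb8 → (163, 47, 184).
R = 187 + 0.42 × (163 − 187) = 176.92 → 177
G = 169 + 0.42 × (47 − 169) = 117.76 → 118
B = 157 + 0.42 × (184 − 157) = 168.34 → 168

(177, 118, 168)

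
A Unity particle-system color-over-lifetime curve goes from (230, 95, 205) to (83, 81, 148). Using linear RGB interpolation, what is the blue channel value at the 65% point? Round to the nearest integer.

168

B = 205 + 0.65 × (148 − 205) = 167.95 → 168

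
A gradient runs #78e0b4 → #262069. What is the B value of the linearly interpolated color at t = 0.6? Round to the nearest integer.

B₁ = 180 (from #78e0b4), B₂ = 105 (from #262069).
B = 180 + 0.6 × (105 − 180) = 135 → 135

135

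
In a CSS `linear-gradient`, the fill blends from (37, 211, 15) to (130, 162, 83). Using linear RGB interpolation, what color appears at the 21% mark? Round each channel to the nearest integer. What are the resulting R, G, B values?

(57, 201, 29)

21% corresponds to t = 0.21.
R = 37 + 0.21 × (130 − 37) = 37 + 0.21 × 93 = 56.53 → 57
G = 211 + 0.21 × (162 − 211) = 211 + 0.21 × -49 = 200.71 → 201
B = 15 + 0.21 × (83 − 15) = 15 + 0.21 × 68 = 29.28 → 29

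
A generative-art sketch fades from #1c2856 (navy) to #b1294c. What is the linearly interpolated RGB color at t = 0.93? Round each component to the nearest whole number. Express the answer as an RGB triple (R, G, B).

#1c2856 → (28, 40, 86); #b1294c → (177, 41, 76).
R = 28 + 0.93 × (177 − 28) = 28 + 0.93 × 149 = 166.57 → 167
G = 40 + 0.93 × (41 − 40) = 40 + 0.93 × 1 = 40.93 → 41
B = 86 + 0.93 × (76 − 86) = 86 + 0.93 × -10 = 76.7 → 77

(167, 41, 77)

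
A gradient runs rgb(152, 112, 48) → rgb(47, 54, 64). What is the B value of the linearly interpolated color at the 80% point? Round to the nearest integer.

61

B = 48 + 0.8 × (64 − 48) = 60.8 → 61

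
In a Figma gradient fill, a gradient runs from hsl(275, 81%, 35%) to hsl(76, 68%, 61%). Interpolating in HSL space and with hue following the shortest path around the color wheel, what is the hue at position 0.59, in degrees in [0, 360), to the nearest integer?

Hue: 76 − 275 = -199°, but |-199| > 180 so the shorter arc goes the other way: Δh = -199 + 360 = 161°.
H = 275 + 0.59 × (161) = 369.99 → 370 → 370 mod 360 = 10°

10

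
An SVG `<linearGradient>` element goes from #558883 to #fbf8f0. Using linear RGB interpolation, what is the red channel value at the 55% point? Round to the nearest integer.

176

R₁ = 85 (from #558883), R₂ = 251 (from #fbf8f0).
R = 85 + 0.55 × (251 − 85) = 176.3 → 176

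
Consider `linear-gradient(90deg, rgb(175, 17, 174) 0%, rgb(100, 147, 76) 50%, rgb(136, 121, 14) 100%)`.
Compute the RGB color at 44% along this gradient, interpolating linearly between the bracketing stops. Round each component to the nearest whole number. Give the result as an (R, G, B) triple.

44% lies between the 0% and 50% stops, so the local fraction is t = (44 − 0)/(50 − 0) = 44/50 ≈ 0.88.
R = 175 + 0.88 × (100 − 175) = 109 → 109
G = 17 + 0.88 × (147 − 17) = 131.4 → 131
B = 174 + 0.88 × (76 − 174) = 87.76 → 88

(109, 131, 88)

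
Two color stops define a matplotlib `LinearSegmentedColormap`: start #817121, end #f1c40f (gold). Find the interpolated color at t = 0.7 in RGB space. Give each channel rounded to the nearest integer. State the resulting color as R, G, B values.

(207, 171, 20)

#817121 → (129, 113, 33); #f1c40f → (241, 196, 15).
R = 129 + 0.7 × (241 − 129) = 129 + 0.7 × 112 = 207.4 → 207
G = 113 + 0.7 × (196 − 113) = 113 + 0.7 × 83 = 171.1 → 171
B = 33 + 0.7 × (15 − 33) = 33 + 0.7 × -18 = 20.4 → 20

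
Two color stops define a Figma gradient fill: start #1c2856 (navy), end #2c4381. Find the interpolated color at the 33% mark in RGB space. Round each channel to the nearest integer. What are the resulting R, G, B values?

(33, 49, 100)

#1c2856 → (28, 40, 86); #2c4381 → (44, 67, 129).
33% corresponds to t = 0.33.
R = 28 + 0.33 × (44 − 28) = 28 + 0.33 × 16 = 33.28 → 33
G = 40 + 0.33 × (67 − 40) = 40 + 0.33 × 27 = 48.91 → 49
B = 86 + 0.33 × (129 − 86) = 86 + 0.33 × 43 = 100.19 → 100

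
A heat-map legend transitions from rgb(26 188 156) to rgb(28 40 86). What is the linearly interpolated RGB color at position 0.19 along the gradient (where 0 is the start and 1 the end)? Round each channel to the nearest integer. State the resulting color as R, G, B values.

R = 26 + 0.19 × (28 − 26) = 26 + 0.19 × 2 = 26.38 → 26
G = 188 + 0.19 × (40 − 188) = 188 + 0.19 × -148 = 159.88 → 160
B = 156 + 0.19 × (86 − 156) = 156 + 0.19 × -70 = 142.7 → 143

(26, 160, 143)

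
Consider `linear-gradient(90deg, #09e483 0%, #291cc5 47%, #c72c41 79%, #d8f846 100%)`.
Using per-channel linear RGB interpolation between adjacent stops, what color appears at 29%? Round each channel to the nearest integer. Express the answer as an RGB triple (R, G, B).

29% lies between the 0% and 47% stops, so the local fraction is t = (29 − 0)/(47 − 0) = 29/47 ≈ 0.617.
#09e483 → (9, 228, 131); #291cc5 → (41, 28, 197).
R = 9 + 0.617 × (41 − 9) = 28.744 → 29
G = 228 + 0.617 × (28 − 228) = 104.6 → 105
B = 131 + 0.617 × (197 − 131) = 171.722 → 172

(29, 105, 172)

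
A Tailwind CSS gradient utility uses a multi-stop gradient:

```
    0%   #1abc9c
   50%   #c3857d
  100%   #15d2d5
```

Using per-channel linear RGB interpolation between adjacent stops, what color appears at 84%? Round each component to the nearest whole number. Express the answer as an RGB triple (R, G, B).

84% lies between the 50% and 100% stops, so the local fraction is t = (84 − 50)/(100 − 50) = 34/50 ≈ 0.68.
#c3857d → (195, 133, 125); #15d2d5 → (21, 210, 213).
R = 195 + 0.68 × (21 − 195) = 76.68 → 77
G = 133 + 0.68 × (210 − 133) = 185.36 → 185
B = 125 + 0.68 × (213 − 125) = 184.84 → 185

(77, 185, 185)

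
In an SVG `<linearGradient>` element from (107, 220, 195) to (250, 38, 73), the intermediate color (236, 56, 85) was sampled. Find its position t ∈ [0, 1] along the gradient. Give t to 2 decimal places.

0.90

Invert the lerp on the G channel (largest span, 182): t = (56 − 220) / (38 − 220) = -164/-182 = 0.9011.
Check on R: (236 − 107)/(250 − 107) = 0.9021 ✓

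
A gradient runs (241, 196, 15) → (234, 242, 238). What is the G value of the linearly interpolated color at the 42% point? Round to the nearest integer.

G = 196 + 0.42 × (242 − 196) = 215.32 → 215

215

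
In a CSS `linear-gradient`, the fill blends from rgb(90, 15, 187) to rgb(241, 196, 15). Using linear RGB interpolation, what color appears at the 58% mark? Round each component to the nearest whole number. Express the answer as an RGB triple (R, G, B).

(178, 120, 87)

58% corresponds to t = 0.58.
R = 90 + 0.58 × (241 − 90) = 90 + 0.58 × 151 = 177.58 → 178
G = 15 + 0.58 × (196 − 15) = 15 + 0.58 × 181 = 119.98 → 120
B = 187 + 0.58 × (15 − 187) = 187 + 0.58 × -172 = 87.24 → 87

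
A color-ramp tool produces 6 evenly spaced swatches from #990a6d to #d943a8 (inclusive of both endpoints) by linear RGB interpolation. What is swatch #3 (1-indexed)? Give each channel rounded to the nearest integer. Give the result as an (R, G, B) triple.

With 6 swatches and endpoints inclusive, swatch 3 sits at t = (3 − 1)/(6 − 1) = 2/5 ≈ 0.4.
#990a6d → (153, 10, 109); #d943a8 → (217, 67, 168).
R = 153 + 0.4 × (217 − 153) = 178.6 → 179
G = 10 + 0.4 × (67 − 10) = 32.8 → 33
B = 109 + 0.4 × (168 − 109) = 132.6 → 133

(179, 33, 133)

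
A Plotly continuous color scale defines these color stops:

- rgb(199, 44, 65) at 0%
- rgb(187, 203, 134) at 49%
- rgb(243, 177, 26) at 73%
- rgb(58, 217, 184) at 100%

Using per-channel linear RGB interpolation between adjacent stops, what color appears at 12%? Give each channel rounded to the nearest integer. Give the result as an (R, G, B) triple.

(196, 83, 82)

12% lies between the 0% and 49% stops, so the local fraction is t = (12 − 0)/(49 − 0) = 12/49 ≈ 0.2449.
R = 199 + 0.2449 × (187 − 199) = 196.061 → 196
G = 44 + 0.2449 × (203 − 44) = 82.939 → 83
B = 65 + 0.2449 × (134 − 65) = 81.898 → 82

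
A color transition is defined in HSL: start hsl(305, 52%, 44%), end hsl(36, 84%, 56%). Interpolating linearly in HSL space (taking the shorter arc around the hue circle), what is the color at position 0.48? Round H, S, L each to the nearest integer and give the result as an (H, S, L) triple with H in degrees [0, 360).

Hue: 36 − 305 = -269°, but |-269| > 180 so the shorter arc goes the other way: Δh = -269 + 360 = 91°.
H = 305 + 0.48 × (91) = 348.68 → 349°
S = 52 + 0.48 × (84 − 52) = 67.36 → 67%
L = 44 + 0.48 × (56 − 44) = 49.76 → 50%

(349, 67, 50)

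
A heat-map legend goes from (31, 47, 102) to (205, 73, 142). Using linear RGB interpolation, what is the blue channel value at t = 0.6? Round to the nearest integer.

126

B = 102 + 0.6 × (142 − 102) = 126 → 126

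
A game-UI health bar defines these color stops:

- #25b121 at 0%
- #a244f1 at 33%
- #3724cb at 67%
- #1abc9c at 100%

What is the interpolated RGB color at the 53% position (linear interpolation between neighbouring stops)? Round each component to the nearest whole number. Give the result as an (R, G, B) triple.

53% lies between the 33% and 67% stops, so the local fraction is t = (53 − 33)/(67 − 33) = 20/34 ≈ 0.5882.
#a244f1 → (162, 68, 241); #3724cb → (55, 36, 203).
R = 162 + 0.5882 × (55 − 162) = 99.063 → 99
G = 68 + 0.5882 × (36 − 68) = 49.178 → 49
B = 241 + 0.5882 × (203 − 241) = 218.648 → 219

(99, 49, 219)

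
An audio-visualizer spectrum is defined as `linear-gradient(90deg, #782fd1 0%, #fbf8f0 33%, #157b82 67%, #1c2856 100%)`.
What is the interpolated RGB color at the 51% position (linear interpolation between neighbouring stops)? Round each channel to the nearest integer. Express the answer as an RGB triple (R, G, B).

51% lies between the 33% and 67% stops, so the local fraction is t = (51 − 33)/(67 − 33) = 18/34 ≈ 0.5294.
#fbf8f0 → (251, 248, 240); #157b82 → (21, 123, 130).
R = 251 + 0.5294 × (21 − 251) = 129.238 → 129
G = 248 + 0.5294 × (123 − 248) = 181.825 → 182
B = 240 + 0.5294 × (130 − 240) = 181.766 → 182

(129, 182, 182)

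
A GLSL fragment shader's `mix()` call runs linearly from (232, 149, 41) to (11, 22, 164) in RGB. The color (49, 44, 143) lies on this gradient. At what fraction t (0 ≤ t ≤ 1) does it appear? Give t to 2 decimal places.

Invert the lerp on the R channel (largest span, 221): t = (49 − 232) / (11 − 232) = -183/-221 = 0.82805.
Check on G: (44 − 149)/(22 − 149) = 0.8268 ✓

0.83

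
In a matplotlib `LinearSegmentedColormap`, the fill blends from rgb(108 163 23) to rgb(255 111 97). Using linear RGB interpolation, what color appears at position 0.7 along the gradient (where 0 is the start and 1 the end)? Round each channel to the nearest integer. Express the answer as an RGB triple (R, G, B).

(211, 127, 75)

R = 108 + 0.7 × (255 − 108) = 108 + 0.7 × 147 = 210.9 → 211
G = 163 + 0.7 × (111 − 163) = 163 + 0.7 × -52 = 126.6 → 127
B = 23 + 0.7 × (97 − 23) = 23 + 0.7 × 74 = 74.8 → 75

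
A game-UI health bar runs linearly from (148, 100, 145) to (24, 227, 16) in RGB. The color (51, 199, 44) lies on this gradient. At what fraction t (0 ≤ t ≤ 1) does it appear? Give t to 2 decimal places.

0.78

Invert the lerp on the B channel (largest span, 129): t = (44 − 145) / (16 − 145) = -101/-129 = 0.78295.
Check on R: (51 − 148)/(24 − 148) = 0.7823 ✓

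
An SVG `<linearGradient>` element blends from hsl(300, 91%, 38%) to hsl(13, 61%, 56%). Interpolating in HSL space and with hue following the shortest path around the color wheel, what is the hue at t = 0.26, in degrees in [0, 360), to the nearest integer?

Hue: 13 − 300 = -287°, but |-287| > 180 so the shorter arc goes the other way: Δh = -287 + 360 = 73°.
H = 300 + 0.26 × (73) = 318.98 → 319°

319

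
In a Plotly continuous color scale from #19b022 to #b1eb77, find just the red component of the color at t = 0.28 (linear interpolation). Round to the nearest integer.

68

R₁ = 25 (from #19b022), R₂ = 177 (from #b1eb77).
R = 25 + 0.28 × (177 − 25) = 67.56 → 68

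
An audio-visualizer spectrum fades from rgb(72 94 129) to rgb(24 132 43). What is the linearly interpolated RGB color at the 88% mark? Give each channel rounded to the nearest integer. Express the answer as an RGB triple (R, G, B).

(30, 127, 53)

88% corresponds to t = 0.88.
R = 72 + 0.88 × (24 − 72) = 72 + 0.88 × -48 = 29.76 → 30
G = 94 + 0.88 × (132 − 94) = 94 + 0.88 × 38 = 127.44 → 127
B = 129 + 0.88 × (43 − 129) = 129 + 0.88 × -86 = 53.32 → 53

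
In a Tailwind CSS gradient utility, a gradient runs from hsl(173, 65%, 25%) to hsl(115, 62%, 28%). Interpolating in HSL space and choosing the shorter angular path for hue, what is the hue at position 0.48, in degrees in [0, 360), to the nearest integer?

Hue arc: Δh = 115 − 173 = -58° (|Δh| ≤ 180, already the shorter path).
H = 173 + 0.48 × (-58) = 145.16 → 145°

145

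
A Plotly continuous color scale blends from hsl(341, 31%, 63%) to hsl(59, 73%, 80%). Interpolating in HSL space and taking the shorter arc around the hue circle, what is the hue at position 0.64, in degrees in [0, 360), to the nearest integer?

31

Hue: 59 − 341 = -282°, but |-282| > 180 so the shorter arc goes the other way: Δh = -282 + 360 = 78°.
H = 341 + 0.64 × (78) = 390.92 → 391 → 391 mod 360 = 31°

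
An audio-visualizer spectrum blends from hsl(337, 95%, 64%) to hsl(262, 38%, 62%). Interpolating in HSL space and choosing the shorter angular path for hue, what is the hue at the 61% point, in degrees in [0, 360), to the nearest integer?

Hue arc: Δh = 262 − 337 = -75° (|Δh| ≤ 180, already the shorter path).
H = 337 + 0.61 × (-75) = 291.25 → 291°

291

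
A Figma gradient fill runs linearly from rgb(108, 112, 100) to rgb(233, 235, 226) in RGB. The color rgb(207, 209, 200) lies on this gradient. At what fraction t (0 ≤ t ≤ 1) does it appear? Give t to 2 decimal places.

0.79

Invert the lerp on the B channel (largest span, 126): t = (200 − 100) / (226 − 100) = 100/126 = 0.79365.
Check on R: (207 − 108)/(233 − 108) = 0.792 ✓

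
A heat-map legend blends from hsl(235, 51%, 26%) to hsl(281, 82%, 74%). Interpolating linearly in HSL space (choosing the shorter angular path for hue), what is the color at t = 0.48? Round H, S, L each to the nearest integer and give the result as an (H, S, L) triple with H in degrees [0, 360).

(257, 66, 49)

Hue arc: Δh = 281 − 235 = 46° (|Δh| ≤ 180, already the shorter path).
H = 235 + 0.48 × (46) = 257.08 → 257°
S = 51 + 0.48 × (82 − 51) = 65.88 → 66%
L = 26 + 0.48 × (74 − 26) = 49.04 → 49%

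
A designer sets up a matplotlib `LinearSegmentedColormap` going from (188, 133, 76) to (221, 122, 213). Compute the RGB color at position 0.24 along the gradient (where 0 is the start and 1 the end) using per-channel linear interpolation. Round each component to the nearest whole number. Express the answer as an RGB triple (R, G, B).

(196, 130, 109)

R = 188 + 0.24 × (221 − 188) = 188 + 0.24 × 33 = 195.92 → 196
G = 133 + 0.24 × (122 − 133) = 133 + 0.24 × -11 = 130.36 → 130
B = 76 + 0.24 × (213 − 76) = 76 + 0.24 × 137 = 108.88 → 109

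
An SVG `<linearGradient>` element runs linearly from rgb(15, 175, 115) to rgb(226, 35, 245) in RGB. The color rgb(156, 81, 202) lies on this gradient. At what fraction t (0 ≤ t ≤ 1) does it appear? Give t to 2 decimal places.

0.67

Invert the lerp on the R channel (largest span, 211): t = (156 − 15) / (226 − 15) = 141/211 = 0.66825.
Check on G: (81 − 175)/(35 − 175) = 0.6714 ✓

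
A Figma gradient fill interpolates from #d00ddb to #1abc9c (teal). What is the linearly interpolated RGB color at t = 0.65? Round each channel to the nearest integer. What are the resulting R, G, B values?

(90, 127, 178)

#d00ddb → (208, 13, 219); #1abc9c → (26, 188, 156).
R = 208 + 0.65 × (26 − 208) = 208 + 0.65 × -182 = 89.7 → 90
G = 13 + 0.65 × (188 − 13) = 13 + 0.65 × 175 = 126.75 → 127
B = 219 + 0.65 × (156 − 219) = 219 + 0.65 × -63 = 178.05 → 178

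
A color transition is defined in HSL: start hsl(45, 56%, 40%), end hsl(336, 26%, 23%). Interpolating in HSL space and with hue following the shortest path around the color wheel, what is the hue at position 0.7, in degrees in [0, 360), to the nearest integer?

Hue: 336 − 45 = 291°, but |291| > 180 so the shorter arc goes the other way: Δh = 291 − 360 = -69°.
H = 45 + 0.7 × (-69) = -3.3 → -3 → -3 mod 360 = 357°

357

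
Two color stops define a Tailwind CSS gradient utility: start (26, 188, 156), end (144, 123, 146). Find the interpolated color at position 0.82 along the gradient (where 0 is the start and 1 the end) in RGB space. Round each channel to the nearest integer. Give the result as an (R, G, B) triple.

(123, 135, 148)

R = 26 + 0.82 × (144 − 26) = 26 + 0.82 × 118 = 122.76 → 123
G = 188 + 0.82 × (123 − 188) = 188 + 0.82 × -65 = 134.7 → 135
B = 156 + 0.82 × (146 − 156) = 156 + 0.82 × -10 = 147.8 → 148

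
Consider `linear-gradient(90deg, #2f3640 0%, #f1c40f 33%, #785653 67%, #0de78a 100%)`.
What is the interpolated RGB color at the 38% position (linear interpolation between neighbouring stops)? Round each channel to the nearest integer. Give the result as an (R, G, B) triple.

(223, 180, 25)

38% lies between the 33% and 67% stops, so the local fraction is t = (38 − 33)/(67 − 33) = 5/34 ≈ 0.1471.
#f1c40f → (241, 196, 15); #785653 → (120, 86, 83).
R = 241 + 0.1471 × (120 − 241) = 223.201 → 223
G = 196 + 0.1471 × (86 − 196) = 179.819 → 180
B = 15 + 0.1471 × (83 − 15) = 25.003 → 25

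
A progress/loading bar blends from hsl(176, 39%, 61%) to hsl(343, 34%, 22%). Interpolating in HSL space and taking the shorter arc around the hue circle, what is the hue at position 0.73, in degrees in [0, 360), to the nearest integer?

298

Hue arc: Δh = 343 − 176 = 167° (|Δh| ≤ 180, already the shorter path).
H = 176 + 0.73 × (167) = 297.91 → 298°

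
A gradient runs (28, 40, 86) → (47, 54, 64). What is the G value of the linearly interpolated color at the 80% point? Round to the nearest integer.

G = 40 + 0.8 × (54 − 40) = 51.2 → 51

51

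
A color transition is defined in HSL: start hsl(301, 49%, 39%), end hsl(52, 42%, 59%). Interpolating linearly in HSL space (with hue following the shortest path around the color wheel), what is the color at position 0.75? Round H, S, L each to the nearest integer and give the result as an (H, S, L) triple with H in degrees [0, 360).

(24, 44, 54)

Hue: 52 − 301 = -249°, but |-249| > 180 so the shorter arc goes the other way: Δh = -249 + 360 = 111°.
H = 301 + 0.75 × (111) = 384.25 → 384 → 384 mod 360 = 24°
S = 49 + 0.75 × (42 − 49) = 43.75 → 44%
L = 39 + 0.75 × (59 − 39) = 54 → 54%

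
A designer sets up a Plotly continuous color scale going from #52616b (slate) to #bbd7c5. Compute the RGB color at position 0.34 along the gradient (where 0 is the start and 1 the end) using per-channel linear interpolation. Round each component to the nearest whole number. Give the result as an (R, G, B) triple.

(118, 137, 138)

#52616b → (82, 97, 107); #bbd7c5 → (187, 215, 197).
R = 82 + 0.34 × (187 − 82) = 82 + 0.34 × 105 = 117.7 → 118
G = 97 + 0.34 × (215 − 97) = 97 + 0.34 × 118 = 137.12 → 137
B = 107 + 0.34 × (197 − 107) = 107 + 0.34 × 90 = 137.6 → 138
So the blended color is (118, 137, 138), about #76898a.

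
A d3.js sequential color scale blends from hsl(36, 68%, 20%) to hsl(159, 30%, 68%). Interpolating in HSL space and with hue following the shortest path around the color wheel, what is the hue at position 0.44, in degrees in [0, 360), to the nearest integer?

90

Hue arc: Δh = 159 − 36 = 123° (|Δh| ≤ 180, already the shorter path).
H = 36 + 0.44 × (123) = 90.12 → 90°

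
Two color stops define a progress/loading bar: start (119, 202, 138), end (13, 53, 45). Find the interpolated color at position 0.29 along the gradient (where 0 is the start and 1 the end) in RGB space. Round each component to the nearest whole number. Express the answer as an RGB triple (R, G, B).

R = 119 + 0.29 × (13 − 119) = 119 + 0.29 × -106 = 88.26 → 88
G = 202 + 0.29 × (53 − 202) = 202 + 0.29 × -149 = 158.79 → 159
B = 138 + 0.29 × (45 − 138) = 138 + 0.29 × -93 = 111.03 → 111

(88, 159, 111)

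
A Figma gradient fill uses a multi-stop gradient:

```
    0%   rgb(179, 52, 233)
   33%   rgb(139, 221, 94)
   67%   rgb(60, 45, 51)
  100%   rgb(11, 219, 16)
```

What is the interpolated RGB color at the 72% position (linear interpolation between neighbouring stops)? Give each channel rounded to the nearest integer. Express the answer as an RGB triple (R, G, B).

(53, 71, 46)

72% lies between the 67% and 100% stops, so the local fraction is t = (72 − 67)/(100 − 67) = 5/33 ≈ 0.1515.
R = 60 + 0.1515 × (11 − 60) = 52.577 → 53
G = 45 + 0.1515 × (219 − 45) = 71.361 → 71
B = 51 + 0.1515 × (16 − 51) = 45.697 → 46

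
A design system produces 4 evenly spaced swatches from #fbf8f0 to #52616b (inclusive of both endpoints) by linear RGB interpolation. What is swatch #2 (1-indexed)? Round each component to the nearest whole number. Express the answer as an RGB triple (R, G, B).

(195, 198, 196)

With 4 swatches and endpoints inclusive, swatch 2 sits at t = (2 − 1)/(4 − 1) = 1/3 ≈ 0.3333.
#fbf8f0 → (251, 248, 240); #52616b → (82, 97, 107).
R = 251 + 0.3333 × (82 − 251) = 194.672 → 195
G = 248 + 0.3333 × (97 − 248) = 197.672 → 198
B = 240 + 0.3333 × (107 − 240) = 195.671 → 196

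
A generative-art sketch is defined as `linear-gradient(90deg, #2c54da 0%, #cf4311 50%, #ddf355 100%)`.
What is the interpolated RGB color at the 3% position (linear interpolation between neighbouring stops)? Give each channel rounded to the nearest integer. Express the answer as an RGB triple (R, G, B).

3% lies between the 0% and 50% stops, so the local fraction is t = (3 − 0)/(50 − 0) = 3/50 ≈ 0.06.
#2c54da → (44, 84, 218); #cf4311 → (207, 67, 17).
R = 44 + 0.06 × (207 − 44) = 53.78 → 54
G = 84 + 0.06 × (67 − 84) = 82.98 → 83
B = 218 + 0.06 × (17 − 218) = 205.94 → 206

(54, 83, 206)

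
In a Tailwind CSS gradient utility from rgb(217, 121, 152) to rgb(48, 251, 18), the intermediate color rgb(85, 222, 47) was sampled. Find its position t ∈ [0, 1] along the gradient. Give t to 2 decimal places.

Invert the lerp on the R channel (largest span, 169): t = (85 − 217) / (48 − 217) = -132/-169 = 0.78107.
Check on G: (222 − 121)/(251 − 121) = 0.7769 ✓

0.78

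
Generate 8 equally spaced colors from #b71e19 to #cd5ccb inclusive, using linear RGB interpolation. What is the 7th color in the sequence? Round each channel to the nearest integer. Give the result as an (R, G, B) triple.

With 8 swatches and endpoints inclusive, swatch 7 sits at t = (7 − 1)/(8 − 1) = 6/7 ≈ 0.8571.
#b71e19 → (183, 30, 25); #cd5ccb → (205, 92, 203).
R = 183 + 0.8571 × (205 − 183) = 201.856 → 202
G = 30 + 0.8571 × (92 − 30) = 83.14 → 83
B = 25 + 0.8571 × (203 − 25) = 177.564 → 178

(202, 83, 178)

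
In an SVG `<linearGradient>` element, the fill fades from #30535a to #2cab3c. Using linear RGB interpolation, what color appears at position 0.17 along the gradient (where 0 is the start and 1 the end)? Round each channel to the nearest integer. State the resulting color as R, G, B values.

#30535a → (48, 83, 90); #2cab3c → (44, 171, 60).
R = 48 + 0.17 × (44 − 48) = 48 + 0.17 × -4 = 47.32 → 47
G = 83 + 0.17 × (171 − 83) = 83 + 0.17 × 88 = 97.96 → 98
B = 90 + 0.17 × (60 − 90) = 90 + 0.17 × -30 = 84.9 → 85
So the blended color is (47, 98, 85), about #2f6255.

(47, 98, 85)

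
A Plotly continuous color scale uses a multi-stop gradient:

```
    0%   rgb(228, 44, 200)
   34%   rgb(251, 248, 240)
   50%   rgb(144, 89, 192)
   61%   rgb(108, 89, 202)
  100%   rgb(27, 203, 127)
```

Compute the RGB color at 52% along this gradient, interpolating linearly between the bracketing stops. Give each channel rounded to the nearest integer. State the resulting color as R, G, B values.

(137, 89, 194)

52% lies between the 50% and 61% stops, so the local fraction is t = (52 − 50)/(61 − 50) = 2/11 ≈ 0.1818.
R = 144 + 0.1818 × (108 − 144) = 137.455 → 137
G = 89 + 0.1818 × (89 − 89) = 89 → 89
B = 192 + 0.1818 × (202 − 192) = 193.818 → 194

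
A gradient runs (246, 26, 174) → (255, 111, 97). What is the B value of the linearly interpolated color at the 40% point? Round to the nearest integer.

B = 174 + 0.4 × (97 − 174) = 143.2 → 143

143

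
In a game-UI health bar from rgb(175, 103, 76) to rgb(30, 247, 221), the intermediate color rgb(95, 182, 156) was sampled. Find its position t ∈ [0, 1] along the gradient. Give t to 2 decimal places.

Invert the lerp on the R channel (largest span, 145): t = (95 − 175) / (30 − 175) = -80/-145 = 0.55172.
Check on G: (182 − 103)/(247 − 103) = 0.5486 ✓

0.55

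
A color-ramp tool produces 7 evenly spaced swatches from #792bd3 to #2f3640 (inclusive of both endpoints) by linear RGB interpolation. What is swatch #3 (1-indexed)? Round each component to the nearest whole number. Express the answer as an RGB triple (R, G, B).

(96, 47, 162)

With 7 swatches and endpoints inclusive, swatch 3 sits at t = (3 − 1)/(7 − 1) = 2/6 ≈ 0.3333.
#792bd3 → (121, 43, 211); #2f3640 → (47, 54, 64).
R = 121 + 0.3333 × (47 − 121) = 96.336 → 96
G = 43 + 0.3333 × (54 − 43) = 46.666 → 47
B = 211 + 0.3333 × (64 − 211) = 162.005 → 162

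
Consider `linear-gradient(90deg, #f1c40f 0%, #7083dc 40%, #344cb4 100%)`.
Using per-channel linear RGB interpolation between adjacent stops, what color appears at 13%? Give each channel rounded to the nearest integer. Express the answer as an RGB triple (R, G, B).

13% lies between the 0% and 40% stops, so the local fraction is t = (13 − 0)/(40 − 0) = 13/40 ≈ 0.325.
#f1c40f → (241, 196, 15); #7083dc → (112, 131, 220).
R = 241 + 0.325 × (112 − 241) = 199.075 → 199
G = 196 + 0.325 × (131 − 196) = 174.875 → 175
B = 15 + 0.325 × (220 − 15) = 81.625 → 82

(199, 175, 82)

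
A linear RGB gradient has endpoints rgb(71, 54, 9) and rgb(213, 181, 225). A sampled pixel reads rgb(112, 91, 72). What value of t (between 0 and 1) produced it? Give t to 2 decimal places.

0.29

Invert the lerp on the B channel (largest span, 216): t = (72 − 9) / (225 − 9) = 63/216 = 0.29167.
Check on R: (112 − 71)/(213 − 71) = 0.2887 ✓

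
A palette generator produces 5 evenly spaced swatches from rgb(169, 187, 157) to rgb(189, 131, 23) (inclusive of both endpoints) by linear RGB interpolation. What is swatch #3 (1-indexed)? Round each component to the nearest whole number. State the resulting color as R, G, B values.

With 5 swatches and endpoints inclusive, swatch 3 sits at t = (3 − 1)/(5 − 1) = 2/4 ≈ 0.5.
R = 169 + 0.5 × (189 − 169) = 179 → 179
G = 187 + 0.5 × (131 − 187) = 159 → 159
B = 157 + 0.5 × (23 − 157) = 90 → 90

(179, 159, 90)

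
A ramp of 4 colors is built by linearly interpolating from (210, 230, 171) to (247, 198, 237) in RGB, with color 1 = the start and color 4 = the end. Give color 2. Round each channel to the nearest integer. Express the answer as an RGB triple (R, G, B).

With 4 swatches and endpoints inclusive, swatch 2 sits at t = (2 − 1)/(4 − 1) = 1/3 ≈ 0.3333.
R = 210 + 0.3333 × (247 − 210) = 222.332 → 222
G = 230 + 0.3333 × (198 − 230) = 219.334 → 219
B = 171 + 0.3333 × (237 − 171) = 192.998 → 193

(222, 219, 193)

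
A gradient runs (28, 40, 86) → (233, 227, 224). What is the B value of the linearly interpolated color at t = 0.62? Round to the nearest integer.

172

B = 86 + 0.62 × (224 − 86) = 171.56 → 172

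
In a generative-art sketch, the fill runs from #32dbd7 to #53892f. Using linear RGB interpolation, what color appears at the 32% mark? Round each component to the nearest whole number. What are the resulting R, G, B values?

#32dbd7 → (50, 219, 215); #53892f → (83, 137, 47).
32% corresponds to t = 0.32.
R = 50 + 0.32 × (83 − 50) = 50 + 0.32 × 33 = 60.56 → 61
G = 219 + 0.32 × (137 − 219) = 219 + 0.32 × -82 = 192.76 → 193
B = 215 + 0.32 × (47 − 215) = 215 + 0.32 × -168 = 161.24 → 161
So the blended color is (61, 193, 161), about #3dc1a1.

(61, 193, 161)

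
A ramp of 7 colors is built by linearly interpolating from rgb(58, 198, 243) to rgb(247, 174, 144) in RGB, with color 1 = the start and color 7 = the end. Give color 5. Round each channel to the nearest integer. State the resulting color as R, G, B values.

With 7 swatches and endpoints inclusive, swatch 5 sits at t = (5 − 1)/(7 − 1) = 4/6 ≈ 0.6667.
R = 58 + 0.6667 × (247 − 58) = 184.006 → 184
G = 198 + 0.6667 × (174 − 198) = 181.999 → 182
B = 243 + 0.6667 × (144 − 243) = 176.997 → 177

(184, 182, 177)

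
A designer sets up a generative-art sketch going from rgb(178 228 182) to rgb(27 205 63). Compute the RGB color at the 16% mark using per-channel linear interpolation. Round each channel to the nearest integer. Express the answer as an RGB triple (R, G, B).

(154, 224, 163)

16% corresponds to t = 0.16.
R = 178 + 0.16 × (27 − 178) = 178 + 0.16 × -151 = 153.84 → 154
G = 228 + 0.16 × (205 − 228) = 228 + 0.16 × -23 = 224.32 → 224
B = 182 + 0.16 × (63 − 182) = 182 + 0.16 × -119 = 162.96 → 163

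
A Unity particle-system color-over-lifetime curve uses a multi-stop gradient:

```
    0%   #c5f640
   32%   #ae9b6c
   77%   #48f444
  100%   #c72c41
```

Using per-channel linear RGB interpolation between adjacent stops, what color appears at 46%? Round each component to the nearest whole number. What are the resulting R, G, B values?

46% lies between the 32% and 77% stops, so the local fraction is t = (46 − 32)/(77 − 32) = 14/45 ≈ 0.3111.
#ae9b6c → (174, 155, 108); #48f444 → (72, 244, 68).
R = 174 + 0.3111 × (72 − 174) = 142.268 → 142
G = 155 + 0.3111 × (244 − 155) = 182.688 → 183
B = 108 + 0.3111 × (68 − 108) = 95.556 → 96

(142, 183, 96)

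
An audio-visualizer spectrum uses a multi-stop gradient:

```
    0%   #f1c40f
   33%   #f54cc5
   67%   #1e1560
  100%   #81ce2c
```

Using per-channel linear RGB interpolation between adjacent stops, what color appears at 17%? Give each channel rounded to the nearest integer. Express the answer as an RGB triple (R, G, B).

(243, 134, 109)

17% lies between the 0% and 33% stops, so the local fraction is t = (17 − 0)/(33 − 0) = 17/33 ≈ 0.5152.
#f1c40f → (241, 196, 15); #f54cc5 → (245, 76, 197).
R = 241 + 0.5152 × (245 − 241) = 243.061 → 243
G = 196 + 0.5152 × (76 − 196) = 134.176 → 134
B = 15 + 0.5152 × (197 − 15) = 108.766 → 109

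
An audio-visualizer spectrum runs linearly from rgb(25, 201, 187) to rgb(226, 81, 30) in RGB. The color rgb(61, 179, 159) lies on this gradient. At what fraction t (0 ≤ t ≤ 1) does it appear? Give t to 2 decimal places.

Invert the lerp on the R channel (largest span, 201): t = (61 − 25) / (226 − 25) = 36/201 = 0.1791.
Check on G: (179 − 201)/(81 − 201) = 0.1833 ✓

0.18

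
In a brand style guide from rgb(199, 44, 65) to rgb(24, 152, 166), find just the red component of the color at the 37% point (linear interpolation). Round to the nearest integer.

R = 199 + 0.37 × (24 − 199) = 134.25 → 134

134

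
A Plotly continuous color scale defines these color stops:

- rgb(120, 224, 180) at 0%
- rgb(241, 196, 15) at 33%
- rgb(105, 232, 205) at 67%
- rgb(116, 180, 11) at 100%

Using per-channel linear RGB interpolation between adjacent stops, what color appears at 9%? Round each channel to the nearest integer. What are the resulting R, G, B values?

9% lies between the 0% and 33% stops, so the local fraction is t = (9 − 0)/(33 − 0) = 9/33 ≈ 0.2727.
R = 120 + 0.2727 × (241 − 120) = 152.997 → 153
G = 224 + 0.2727 × (196 − 224) = 216.364 → 216
B = 180 + 0.2727 × (15 − 180) = 135.005 → 135

(153, 216, 135)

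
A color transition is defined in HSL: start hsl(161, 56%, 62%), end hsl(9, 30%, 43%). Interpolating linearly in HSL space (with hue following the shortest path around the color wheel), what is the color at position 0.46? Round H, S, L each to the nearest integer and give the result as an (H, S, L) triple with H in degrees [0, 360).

(91, 44, 53)

Hue arc: Δh = 9 − 161 = -152° (|Δh| ≤ 180, already the shorter path).
H = 161 + 0.46 × (-152) = 91.08 → 91°
S = 56 + 0.46 × (30 − 56) = 44.04 → 44%
L = 62 + 0.46 × (43 − 62) = 53.26 → 53%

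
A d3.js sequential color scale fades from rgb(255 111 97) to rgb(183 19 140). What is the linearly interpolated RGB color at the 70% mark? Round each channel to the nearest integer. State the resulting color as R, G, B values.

70% corresponds to t = 0.7.
R = 255 + 0.7 × (183 − 255) = 255 + 0.7 × -72 = 204.6 → 205
G = 111 + 0.7 × (19 − 111) = 111 + 0.7 × -92 = 46.6 → 47
B = 97 + 0.7 × (140 − 97) = 97 + 0.7 × 43 = 127.1 → 127
So the blended color is (205, 47, 127), about #cd2f7f.

(205, 47, 127)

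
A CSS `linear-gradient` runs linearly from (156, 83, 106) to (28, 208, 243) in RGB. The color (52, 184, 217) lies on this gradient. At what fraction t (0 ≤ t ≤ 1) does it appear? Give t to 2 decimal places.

0.81

Invert the lerp on the B channel (largest span, 137): t = (217 − 106) / (243 − 106) = 111/137 = 0.81022.
Check on R: (52 − 156)/(28 − 156) = 0.8125 ✓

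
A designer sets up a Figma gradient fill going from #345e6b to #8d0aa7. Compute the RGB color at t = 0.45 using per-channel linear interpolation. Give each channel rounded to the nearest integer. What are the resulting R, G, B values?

(92, 56, 134)

#345e6b → (52, 94, 107); #8d0aa7 → (141, 10, 167).
R = 52 + 0.45 × (141 − 52) = 52 + 0.45 × 89 = 92.05 → 92
G = 94 + 0.45 × (10 − 94) = 94 + 0.45 × -84 = 56.2 → 56
B = 107 + 0.45 × (167 − 107) = 107 + 0.45 × 60 = 134 → 134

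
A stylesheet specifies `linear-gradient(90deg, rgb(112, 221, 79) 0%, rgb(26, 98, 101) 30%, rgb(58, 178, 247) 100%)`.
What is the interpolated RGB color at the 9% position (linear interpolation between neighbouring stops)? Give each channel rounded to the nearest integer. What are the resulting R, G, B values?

9% lies between the 0% and 30% stops, so the local fraction is t = (9 − 0)/(30 − 0) = 9/30 ≈ 0.3.
R = 112 + 0.3 × (26 − 112) = 86.2 → 86
G = 221 + 0.3 × (98 − 221) = 184.1 → 184
B = 79 + 0.3 × (101 − 79) = 85.6 → 86

(86, 184, 86)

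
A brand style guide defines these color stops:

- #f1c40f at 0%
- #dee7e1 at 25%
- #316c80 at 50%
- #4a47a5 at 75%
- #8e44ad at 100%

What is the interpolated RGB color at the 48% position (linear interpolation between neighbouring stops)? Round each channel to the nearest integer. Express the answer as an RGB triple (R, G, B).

48% lies between the 25% and 50% stops, so the local fraction is t = (48 − 25)/(50 − 25) = 23/25 ≈ 0.92.
#dee7e1 → (222, 231, 225); #316c80 → (49, 108, 128).
R = 222 + 0.92 × (49 − 222) = 62.84 → 63
G = 231 + 0.92 × (108 − 231) = 117.84 → 118
B = 225 + 0.92 × (128 − 225) = 135.76 → 136

(63, 118, 136)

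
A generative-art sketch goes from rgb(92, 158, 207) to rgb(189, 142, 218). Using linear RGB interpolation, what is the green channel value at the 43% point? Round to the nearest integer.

151

G = 158 + 0.43 × (142 − 158) = 151.12 → 151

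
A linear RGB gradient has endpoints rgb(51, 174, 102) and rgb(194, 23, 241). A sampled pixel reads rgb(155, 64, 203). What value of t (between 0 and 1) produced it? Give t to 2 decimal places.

0.73

Invert the lerp on the G channel (largest span, 151): t = (64 − 174) / (23 − 174) = -110/-151 = 0.72848.
Check on R: (155 − 51)/(194 − 51) = 0.7273 ✓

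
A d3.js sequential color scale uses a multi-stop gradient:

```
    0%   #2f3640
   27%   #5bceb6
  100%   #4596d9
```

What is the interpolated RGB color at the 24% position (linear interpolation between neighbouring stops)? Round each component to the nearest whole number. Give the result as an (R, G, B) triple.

(86, 189, 169)

24% lies between the 0% and 27% stops, so the local fraction is t = (24 − 0)/(27 − 0) = 24/27 ≈ 0.8889.
#2f3640 → (47, 54, 64); #5bceb6 → (91, 206, 182).
R = 47 + 0.8889 × (91 − 47) = 86.112 → 86
G = 54 + 0.8889 × (206 − 54) = 189.113 → 189
B = 64 + 0.8889 × (182 − 64) = 168.89 → 169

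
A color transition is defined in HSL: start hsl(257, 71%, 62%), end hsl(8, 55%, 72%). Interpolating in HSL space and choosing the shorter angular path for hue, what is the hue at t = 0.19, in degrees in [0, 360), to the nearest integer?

Hue: 8 − 257 = -249°, but |-249| > 180 so the shorter arc goes the other way: Δh = -249 + 360 = 111°.
H = 257 + 0.19 × (111) = 278.09 → 278°

278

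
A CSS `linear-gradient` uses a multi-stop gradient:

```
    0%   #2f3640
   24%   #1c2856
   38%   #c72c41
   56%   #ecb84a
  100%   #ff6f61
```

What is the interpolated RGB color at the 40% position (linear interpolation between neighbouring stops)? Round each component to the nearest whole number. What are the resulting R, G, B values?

40% lies between the 38% and 56% stops, so the local fraction is t = (40 − 38)/(56 − 38) = 2/18 ≈ 0.1111.
#c72c41 → (199, 44, 65); #ecb84a → (236, 184, 74).
R = 199 + 0.1111 × (236 − 199) = 203.111 → 203
G = 44 + 0.1111 × (184 − 44) = 59.554 → 60
B = 65 + 0.1111 × (74 − 65) = 66 → 66

(203, 60, 66)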